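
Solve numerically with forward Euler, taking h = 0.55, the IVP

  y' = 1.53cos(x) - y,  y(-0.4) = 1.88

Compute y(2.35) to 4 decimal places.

Euler: y_{n+1} = y_n + h·f(x_n, y_n).
x=-0.400000, y=1.880000: f=-0.470777 → y ← 1.880000 + 0.55·(-0.470777) = 1.621073
x=0.150000, y=1.621073: f=-0.108253 → y ← 1.621073 + 0.55·(-0.108253) = 1.561534
x=0.700000, y=1.561534: f=-0.391325 → y ← 1.561534 + 0.55·(-0.391325) = 1.346305
x=1.250000, y=1.346305: f=-0.863862 → y ← 1.346305 + 0.55·(-0.863862) = 0.871181
x=1.800000, y=0.871181: f=-1.218800 → y ← 0.871181 + 0.55·(-1.218800) = 0.200841
y(2.35) ≈ 0.2008

0.2008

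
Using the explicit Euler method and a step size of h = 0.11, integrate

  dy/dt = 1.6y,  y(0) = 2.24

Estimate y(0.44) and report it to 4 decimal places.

4.2843

Euler: y_{n+1} = y_n + h·f(t_n, y_n).
t=0.000000, y=2.240000: f=3.584000 → y ← 2.240000 + 0.11·3.584000 = 2.634240
t=0.110000, y=2.634240: f=4.214784 → y ← 2.634240 + 0.11·4.214784 = 3.097866
t=0.220000, y=3.097866: f=4.956586 → y ← 3.097866 + 0.11·4.956586 = 3.643091
t=0.330000, y=3.643091: f=5.828945 → y ← 3.643091 + 0.11·5.828945 = 4.284275
y(0.44) ≈ 4.2843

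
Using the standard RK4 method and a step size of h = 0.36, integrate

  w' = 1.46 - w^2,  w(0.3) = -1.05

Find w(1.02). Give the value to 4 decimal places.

RK4: k1 = f(t_n, w_n); k2 = f(t_n + h/2, w_n + (h/2)·k1); k3 = f(t_n + h/2, w_n + (h/2)·k2); k4 = f(t_n + h, w_n + h·k3); w_{n+1} = w_n + (h/6)·(k1 + 2k2 + 2k3 + k4).
t=0.300000, w=-1.050000:
  k1 = f(0.300000, -1.050000) = 0.357500
  k2 = f(0.480000, -0.985650) = 0.488494
  k3 = f(0.480000, -0.962071) = 0.534419
  k4 = f(0.660000, -0.857609) = 0.724507
  w ← -1.050000 + (0.36/6)·(k1 + 2k2 + 2k3 + k4) = -0.862330
t=0.660000, w=-0.862330:
  k1 = f(0.660000, -0.862330) = 0.716387
  k2 = f(0.840000, -0.733380) = 0.922153
  k3 = f(0.840000, -0.696342) = 0.975107
  k4 = f(1.020000, -0.511291) = 1.198581
  w ← -0.862330 + (0.36/6)·(k1 + 2k2 + 2k3 + k4) = -0.519761
w(1.02) ≈ -0.5198

-0.5198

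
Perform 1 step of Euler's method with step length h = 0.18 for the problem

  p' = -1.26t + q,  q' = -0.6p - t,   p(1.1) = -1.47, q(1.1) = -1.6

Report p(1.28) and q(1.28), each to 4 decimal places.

-2.0075, -1.6392

Euler on (p,q): p_{n+1} = p_n + h·p', q_{n+1} = q_n + h·q'.
1.100000: (-1.470000, -1.600000); f=(-2.986000, -0.218000) → (-2.007480, -1.639240)
(p(1.28), q(1.28)) ≈ (-2.0075, -1.6392)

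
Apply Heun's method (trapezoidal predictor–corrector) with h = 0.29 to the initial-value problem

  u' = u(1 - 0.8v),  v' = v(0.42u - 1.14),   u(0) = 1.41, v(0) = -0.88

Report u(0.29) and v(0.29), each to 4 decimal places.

Heun on (u,v): k1 = f(t_n, state_n); k2 = f(t_n + h, state_n + h·k1); state_{n+1} = state_n + (h/2)·(k1 + k2).
0.000000: (1.410000, -0.880000)
  k1 = (2.402640, 0.482064)
  predictor → (2.106766, -0.740201)
  k2 = (3.354310, 0.188869)
  → (2.244758, -0.782715)
(u(0.29), v(0.29)) ≈ (2.2448, -0.7827)

2.2448, -0.7827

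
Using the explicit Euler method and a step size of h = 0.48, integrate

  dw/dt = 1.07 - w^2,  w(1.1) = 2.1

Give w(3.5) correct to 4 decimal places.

Euler: w_{n+1} = w_n + h·f(t_n, w_n).
t=1.100000, w=2.100000: f=-3.340000 → w ← 2.100000 + 0.48·(-3.340000) = 0.496800
t=1.580000, w=0.496800: f=0.823190 → w ← 0.496800 + 0.48·0.823190 = 0.891931
t=2.060000, w=0.891931: f=0.274459 → w ← 0.891931 + 0.48·0.274459 = 1.023671
t=2.540000, w=1.023671: f=0.022097 → w ← 1.023671 + 0.48·0.022097 = 1.034278
t=3.020000, w=1.034278: f=0.000269 → w ← 1.034278 + 0.48·0.000269 = 1.034407
w(3.5) ≈ 1.0344

1.0344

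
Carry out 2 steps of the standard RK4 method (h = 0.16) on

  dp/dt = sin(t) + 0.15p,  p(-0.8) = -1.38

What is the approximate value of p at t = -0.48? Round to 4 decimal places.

RK4: k1 = f(t_n, p_n); k2 = f(t_n + h/2, p_n + (h/2)·k1); k3 = f(t_n + h/2, p_n + (h/2)·k2); k4 = f(t_n + h, p_n + h·k3); p_{n+1} = p_n + (h/6)·(k1 + 2k2 + 2k3 + k4).
t=-0.800000, p=-1.380000:
  k1 = f(-0.800000, -1.380000) = -0.924356
  k2 = f(-0.720000, -1.453948) = -0.877477
  k3 = f(-0.720000, -1.450198) = -0.876914
  k4 = f(-0.640000, -1.520306) = -0.825241
  p ← -1.380000 + (0.16/6)·(k1 + 2k2 + 2k3 + k4) = -1.520223
t=-0.640000, p=-1.520223:
  k1 = f(-0.640000, -1.520223) = -0.825229
  k2 = f(-0.560000, -1.586242) = -0.769122
  k3 = f(-0.560000, -1.581753) = -0.768449
  k4 = f(-0.480000, -1.643175) = -0.708255
  p ← -1.520223 + (0.16/6)·(k1 + 2k2 + 2k3 + k4) = -1.643120
p(-0.48) ≈ -1.6431

-1.6431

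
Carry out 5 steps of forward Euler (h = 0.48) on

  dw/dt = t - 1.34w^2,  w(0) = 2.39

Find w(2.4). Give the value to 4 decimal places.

Euler: w_{n+1} = w_n + h·f(t_n, w_n).
t=0.000000, w=2.390000: f=-7.654214 → w ← 2.390000 + 0.48·(-7.654214) = -1.284023
t=0.480000, w=-1.284023: f=-1.729277 → w ← -1.284023 + 0.48·(-1.729277) = -2.114076
t=0.960000, w=-2.114076: f=-5.028884 → w ← -2.114076 + 0.48·(-5.028884) = -4.527940
t=1.440000, w=-4.527940: f=-26.033004 → w ← -4.527940 + 0.48·(-26.033004) = -17.023782
t=1.920000, w=-17.023782: f=-386.424265 → w ← -17.023782 + 0.48·(-386.424265) = -202.507429
w(2.4) ≈ -202.5074

-202.5074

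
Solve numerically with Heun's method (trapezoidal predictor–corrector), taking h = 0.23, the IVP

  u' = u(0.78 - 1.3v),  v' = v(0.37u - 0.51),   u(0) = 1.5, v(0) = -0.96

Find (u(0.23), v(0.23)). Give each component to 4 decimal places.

Heun on (u,v): k1 = f(t_n, state_n); k2 = f(t_n + h, state_n + h·k1); state_{n+1} = state_n + (h/2)·(k1 + k2).
0.000000: (1.500000, -0.960000)
  k1 = (3.042000, -0.043200)
  predictor → (2.199660, -0.969936)
  k2 = (4.489323, -0.294739)
  → (2.366102, -0.998863)
(u(0.23), v(0.23)) ≈ (2.3661, -0.9989)

2.3661, -0.9989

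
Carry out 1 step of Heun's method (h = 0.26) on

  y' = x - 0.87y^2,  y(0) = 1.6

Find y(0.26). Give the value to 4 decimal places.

Heun: k1 = f(x_n, y_n); k2 = f(x_n + h, y_n + h·k1); y_{n+1} = y_n + (h/2)·(k1 + k2).
x=0.000000, y=1.600000:
  k1 = f(0.000000, 1.600000) = -2.227200
  k2 = f(0.260000, 1.020928) = -0.646796
  y ← 1.600000 + (0.26/2)·(-2.227200 + (-0.646796)) = 1.226381
y(0.26) ≈ 1.2264

1.2264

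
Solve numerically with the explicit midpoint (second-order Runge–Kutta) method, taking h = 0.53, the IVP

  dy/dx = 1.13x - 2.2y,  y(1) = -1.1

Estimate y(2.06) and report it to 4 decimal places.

0.4603

Midpoint: k1 = f(x_n, y_n); k2 = f(x_n + h/2, y_n + (h/2)·k1); y_{n+1} = y_n + h·k2.
x=1.000000, y=-1.100000:
  k1 = f(1.000000, -1.100000) = 3.550000
  k2 = f(1.265000, -0.159250) = 1.779800
  y ← -1.100000 + 0.53·1.779800 = -0.156706
x=1.530000, y=-0.156706:
  k1 = f(1.530000, -0.156706) = 2.073653
  k2 = f(1.795000, 0.392812) = 1.164163
  y ← -0.156706 + 0.53·1.164163 = 0.460301
y(2.06) ≈ 0.4603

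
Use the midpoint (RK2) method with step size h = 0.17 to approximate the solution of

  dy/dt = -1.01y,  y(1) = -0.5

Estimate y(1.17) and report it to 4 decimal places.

-0.4215

Midpoint: k1 = f(t_n, y_n); k2 = f(t_n + h/2, y_n + (h/2)·k1); y_{n+1} = y_n + h·k2.
t=1.000000, y=-0.500000:
  k1 = f(1.000000, -0.500000) = 0.505000
  k2 = f(1.085000, -0.457075) = 0.461646
  y ← -0.500000 + 0.17·0.461646 = -0.421520
y(1.17) ≈ -0.4215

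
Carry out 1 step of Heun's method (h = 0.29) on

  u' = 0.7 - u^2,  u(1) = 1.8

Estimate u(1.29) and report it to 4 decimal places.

Heun: k1 = f(s_n, u_n); k2 = f(s_n + h, u_n + h·k1); u_{n+1} = u_n + (h/2)·(k1 + k2).
s=1.000000, u=1.800000:
  k1 = f(1.000000, 1.800000) = -2.540000
  k2 = f(1.290000, 1.063400) = -0.430820
  u ← 1.800000 + (0.29/2)·(-2.540000 + (-0.430820)) = 1.369231
u(1.29) ≈ 1.3692

1.3692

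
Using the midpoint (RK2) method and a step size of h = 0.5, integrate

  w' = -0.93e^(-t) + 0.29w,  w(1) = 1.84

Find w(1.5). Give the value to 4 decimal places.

Midpoint: k1 = f(t_n, w_n); k2 = f(t_n + h/2, w_n + (h/2)·k1); w_{n+1} = w_n + h·k2.
t=1.000000, w=1.840000:
  k1 = f(1.000000, 1.840000) = 0.191472
  k2 = f(1.250000, 1.887868) = 0.281032
  w ← 1.840000 + 0.5·0.281032 = 1.980516
w(1.5) ≈ 1.9805

1.9805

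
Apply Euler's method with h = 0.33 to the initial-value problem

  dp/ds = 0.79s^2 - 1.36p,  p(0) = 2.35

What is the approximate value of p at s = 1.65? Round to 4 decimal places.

0.7539

Euler: p_{n+1} = p_n + h·f(s_n, p_n).
s=0.000000, p=2.350000: f=-3.196000 → p ← 2.350000 + 0.33·(-3.196000) = 1.295320
s=0.330000, p=1.295320: f=-1.675604 → p ← 1.295320 + 0.33·(-1.675604) = 0.742371
s=0.660000, p=0.742371: f=-0.665500 → p ← 0.742371 + 0.33·(-0.665500) = 0.522756
s=0.990000, p=0.522756: f=0.063331 → p ← 0.522756 + 0.33·0.063331 = 0.543655
s=1.320000, p=0.543655: f=0.637125 → p ← 0.543655 + 0.33·0.637125 = 0.753906
p(1.65) ≈ 0.7539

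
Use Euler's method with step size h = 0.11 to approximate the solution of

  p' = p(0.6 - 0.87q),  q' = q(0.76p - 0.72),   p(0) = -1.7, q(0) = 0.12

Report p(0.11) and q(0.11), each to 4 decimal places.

Euler on (p,q): p_{n+1} = p_n + h·p', q_{n+1} = q_n + h·q'.
0.000000: (-1.700000, 0.120000); f=(-0.842520, -0.241440) → (-1.792677, 0.093442)
(p(0.11), q(0.11)) ≈ (-1.7927, 0.0934)

-1.7927, 0.0934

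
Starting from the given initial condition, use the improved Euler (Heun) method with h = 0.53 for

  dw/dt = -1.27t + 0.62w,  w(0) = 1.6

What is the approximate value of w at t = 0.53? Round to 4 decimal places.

Heun: k1 = f(t_n, w_n); k2 = f(t_n + h, w_n + h·k1); w_{n+1} = w_n + (h/2)·(k1 + k2).
t=0.000000, w=1.600000:
  k1 = f(0.000000, 1.600000) = 0.992000
  k2 = f(0.530000, 2.125760) = 0.644871
  w ← 1.600000 + (0.53/2)·(0.992000 + 0.644871) = 2.033771
w(0.53) ≈ 2.0338

2.0338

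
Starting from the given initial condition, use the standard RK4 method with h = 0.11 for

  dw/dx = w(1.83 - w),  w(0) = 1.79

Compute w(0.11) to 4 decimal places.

1.7972

RK4: k1 = f(x_n, w_n); k2 = f(x_n + h/2, w_n + (h/2)·k1); k3 = f(x_n + h/2, w_n + (h/2)·k2); k4 = f(x_n + h, w_n + h·k3); w_{n+1} = w_n + (h/6)·(k1 + 2k2 + 2k3 + k4).
x=0.000000, w=1.790000:
  k1 = f(0.000000, 1.790000) = 0.071600
  k2 = f(0.055000, 1.793938) = 0.064693
  k3 = f(0.055000, 1.793558) = 0.065361
  k4 = f(0.110000, 1.797190) = 0.058966
  w ← 1.790000 + (0.11/6)·(k1 + 2k2 + 2k3 + k4) = 1.797162
w(0.11) ≈ 1.7972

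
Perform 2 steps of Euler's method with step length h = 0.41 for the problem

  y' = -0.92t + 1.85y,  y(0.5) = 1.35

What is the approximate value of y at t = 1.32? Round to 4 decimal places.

Euler: y_{n+1} = y_n + h·f(t_n, y_n).
t=0.500000, y=1.350000: f=2.037500 → y ← 1.350000 + 0.41·2.037500 = 2.185375
t=0.910000, y=2.185375: f=3.205744 → y ← 2.185375 + 0.41·3.205744 = 3.499730
y(1.32) ≈ 3.4997

3.4997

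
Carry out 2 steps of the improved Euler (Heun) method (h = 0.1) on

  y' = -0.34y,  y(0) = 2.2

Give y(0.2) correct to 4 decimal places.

Heun: k1 = f(t_n, y_n); k2 = f(t_n + h, y_n + h·k1); y_{n+1} = y_n + (h/2)·(k1 + k2).
t=0.000000, y=2.200000:
  k1 = f(0.000000, 2.200000) = -0.748000
  k2 = f(0.100000, 2.125200) = -0.722568
  y ← 2.200000 + (0.1/2)·(-0.748000 + (-0.722568)) = 2.126472
t=0.100000, y=2.126472:
  k1 = f(0.100000, 2.126472) = -0.723000
  k2 = f(0.200000, 2.054172) = -0.698418
  y ← 2.126472 + (0.1/2)·(-0.723000 + (-0.698418)) = 2.055401
y(0.2) ≈ 2.0554

2.0554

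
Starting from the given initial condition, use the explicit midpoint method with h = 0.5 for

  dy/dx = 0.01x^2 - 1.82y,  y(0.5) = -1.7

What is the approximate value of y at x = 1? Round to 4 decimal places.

Midpoint: k1 = f(x_n, y_n); k2 = f(x_n + h/2, y_n + (h/2)·k1); y_{n+1} = y_n + h·k2.
x=0.500000, y=-1.700000:
  k1 = f(0.500000, -1.700000) = 3.096500
  k2 = f(0.750000, -0.925875) = 1.690718
  y ← -1.700000 + 0.5·1.690718 = -0.854641
y(1) ≈ -0.8546

-0.8546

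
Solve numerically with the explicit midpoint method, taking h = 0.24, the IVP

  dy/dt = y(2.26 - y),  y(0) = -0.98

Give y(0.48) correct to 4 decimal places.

Midpoint: k1 = f(t_n, y_n); k2 = f(t_n + h/2, y_n + (h/2)·k1); y_{n+1} = y_n + h·k2.
t=0.000000, y=-0.980000:
  k1 = f(0.000000, -0.980000) = -3.175200
  k2 = f(0.120000, -1.361024) = -4.928301
  y ← -0.980000 + 0.24·(-4.928301) = -2.162792
t=0.240000, y=-2.162792:
  k1 = f(0.240000, -2.162792) = -9.565580
  k2 = f(0.360000, -3.310662) = -18.442577
  y ← -2.162792 + 0.24·(-18.442577) = -6.589011
y(0.48) ≈ -6.5890

-6.5890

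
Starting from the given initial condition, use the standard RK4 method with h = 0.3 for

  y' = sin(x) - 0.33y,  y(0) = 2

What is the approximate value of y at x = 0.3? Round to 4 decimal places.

1.8547

RK4: k1 = f(x_n, y_n); k2 = f(x_n + h/2, y_n + (h/2)·k1); k3 = f(x_n + h/2, y_n + (h/2)·k2); k4 = f(x_n + h, y_n + h·k3); y_{n+1} = y_n + (h/6)·(k1 + 2k2 + 2k3 + k4).
x=0.000000, y=2.000000:
  k1 = f(0.000000, 2.000000) = -0.660000
  k2 = f(0.150000, 1.901000) = -0.477892
  k3 = f(0.150000, 1.928316) = -0.486906
  k4 = f(0.300000, 1.853928) = -0.316276
  y ← 2.000000 + (0.3/6)·(k1 + 2k2 + 2k3 + k4) = 1.854706
y(0.3) ≈ 1.8547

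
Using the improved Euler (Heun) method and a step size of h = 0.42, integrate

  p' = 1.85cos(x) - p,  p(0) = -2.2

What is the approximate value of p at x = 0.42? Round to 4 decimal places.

Heun: k1 = f(x_n, p_n); k2 = f(x_n + h, p_n + h·k1); p_{n+1} = p_n + (h/2)·(k1 + k2).
x=0.000000, p=-2.200000:
  k1 = f(0.000000, -2.200000) = 4.050000
  k2 = f(0.420000, -0.499000) = 2.188215
  p ← -2.200000 + (0.42/2)·(4.050000 + 2.188215) = -0.889975
p(0.42) ≈ -0.8900

-0.8900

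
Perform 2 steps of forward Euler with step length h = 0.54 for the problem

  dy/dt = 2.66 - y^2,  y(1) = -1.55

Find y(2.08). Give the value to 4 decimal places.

Euler: y_{n+1} = y_n + h·f(t_n, y_n).
t=1.000000, y=-1.550000: f=0.257500 → y ← -1.550000 + 0.54·0.257500 = -1.410950
t=1.540000, y=-1.410950: f=0.669220 → y ← -1.410950 + 0.54·0.669220 = -1.049571
y(2.08) ≈ -1.0496

-1.0496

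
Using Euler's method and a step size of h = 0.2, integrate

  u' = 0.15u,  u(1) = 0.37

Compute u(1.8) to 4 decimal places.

Euler: u_{n+1} = u_n + h·f(t_n, u_n).
t=1.000000, u=0.370000: f=0.055500 → u ← 0.370000 + 0.2·0.055500 = 0.381100
t=1.200000, u=0.381100: f=0.057165 → u ← 0.381100 + 0.2·0.057165 = 0.392533
t=1.400000, u=0.392533: f=0.058880 → u ← 0.392533 + 0.2·0.058880 = 0.404309
t=1.600000, u=0.404309: f=0.060646 → u ← 0.404309 + 0.2·0.060646 = 0.416438
u(1.8) ≈ 0.4164

0.4164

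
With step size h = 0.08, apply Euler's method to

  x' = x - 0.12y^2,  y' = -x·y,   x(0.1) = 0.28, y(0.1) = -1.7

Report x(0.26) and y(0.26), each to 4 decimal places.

Euler on (x,y): x_{n+1} = x_n + h·x', y_{n+1} = y_n + h·y'.
0.100000: (0.280000, -1.700000); f=(-0.066800, 0.476000) → (0.274656, -1.661920)
0.180000: (0.274656, -1.661920); f=(-0.056781, 0.456456) → (0.270113, -1.625403)
(x(0.26), y(0.26)) ≈ (0.2701, -1.6254)

0.2701, -1.6254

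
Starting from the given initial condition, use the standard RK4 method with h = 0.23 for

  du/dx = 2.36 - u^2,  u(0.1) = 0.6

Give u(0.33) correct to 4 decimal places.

0.9899

RK4: k1 = f(x_n, u_n); k2 = f(x_n + h/2, u_n + (h/2)·k1); k3 = f(x_n + h/2, u_n + (h/2)·k2); k4 = f(x_n + h, u_n + h·k3); u_{n+1} = u_n + (h/6)·(k1 + 2k2 + 2k3 + k4).
x=0.100000, u=0.600000:
  k1 = f(0.100000, 0.600000) = 2.000000
  k2 = f(0.215000, 0.830000) = 1.671100
  k3 = f(0.215000, 0.792176) = 1.732456
  k4 = f(0.330000, 0.998465) = 1.363068
  u ← 0.600000 + (0.23/6)·(k1 + 2k2 + 2k3 + k4) = 0.989857
u(0.33) ≈ 0.9899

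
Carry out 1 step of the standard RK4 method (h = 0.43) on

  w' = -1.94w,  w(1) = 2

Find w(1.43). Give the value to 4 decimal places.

0.8743

RK4: k1 = f(x_n, w_n); k2 = f(x_n + h/2, w_n + (h/2)·k1); k3 = f(x_n + h/2, w_n + (h/2)·k2); k4 = f(x_n + h, w_n + h·k3); w_{n+1} = w_n + (h/6)·(k1 + 2k2 + 2k3 + k4).
x=1.000000, w=2.000000:
  k1 = f(1.000000, 2.000000) = -3.880000
  k2 = f(1.215000, 1.165800) = -2.261652
  k3 = f(1.215000, 1.513745) = -2.936665
  k4 = f(1.430000, 0.737234) = -1.430234
  w ← 2.000000 + (0.43/6)·(k1 + 2k2 + 2k3 + k4) = 0.874341
w(1.43) ≈ 0.8743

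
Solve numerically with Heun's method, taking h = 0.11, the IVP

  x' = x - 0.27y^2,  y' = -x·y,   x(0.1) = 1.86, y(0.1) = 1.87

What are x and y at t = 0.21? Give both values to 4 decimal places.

Heun on (x,y): k1 = f(t_n, state_n); k2 = f(t_n + h, state_n + h·k1); state_{n+1} = state_n + (h/2)·(k1 + k2).
0.100000: (1.860000, 1.870000)
  k1 = (0.915837, -3.478200)
  predictor → (1.960742, 1.487398)
  k2 = (1.363407, -2.916404)
  → (1.985358, 1.518297)
(x(0.21), y(0.21)) ≈ (1.9854, 1.5183)

1.9854, 1.5183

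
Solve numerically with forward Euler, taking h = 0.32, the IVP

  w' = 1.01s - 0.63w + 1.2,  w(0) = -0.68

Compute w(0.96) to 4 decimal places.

0.8787

Euler: w_{n+1} = w_n + h·f(s_n, w_n).
s=0.000000, w=-0.680000: f=1.628400 → w ← -0.680000 + 0.32·1.628400 = -0.158912
s=0.320000, w=-0.158912: f=1.623315 → w ← -0.158912 + 0.32·1.623315 = 0.360549
s=0.640000, w=0.360549: f=1.619254 → w ← 0.360549 + 0.32·1.619254 = 0.878710
w(0.96) ≈ 0.8787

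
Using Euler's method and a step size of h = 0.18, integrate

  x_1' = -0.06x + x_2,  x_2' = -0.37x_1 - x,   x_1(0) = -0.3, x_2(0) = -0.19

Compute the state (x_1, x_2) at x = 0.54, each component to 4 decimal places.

Euler on (x_1,x_2): x_1_{n+1} = x_1_n + h·x_1', x_2_{n+1} = x_2_n + h·x_2'.
0.000000: (-0.300000, -0.190000); f=(-0.190000, 0.111000) → (-0.334200, -0.170020)
0.180000: (-0.334200, -0.170020); f=(-0.180820, -0.056346) → (-0.366748, -0.180162)
0.360000: (-0.366748, -0.180162); f=(-0.201762, -0.224303) → (-0.403065, -0.220537)
(x_1(0.54), x_2(0.54)) ≈ (-0.4031, -0.2205)

-0.4031, -0.2205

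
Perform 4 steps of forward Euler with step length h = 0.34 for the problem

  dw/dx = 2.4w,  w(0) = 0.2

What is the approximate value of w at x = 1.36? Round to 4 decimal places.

2.1752

Euler: w_{n+1} = w_n + h·f(x_n, w_n).
x=0.000000, w=0.200000: f=0.480000 → w ← 0.200000 + 0.34·0.480000 = 0.363200
x=0.340000, w=0.363200: f=0.871680 → w ← 0.363200 + 0.34·0.871680 = 0.659571
x=0.680000, w=0.659571: f=1.582971 → w ← 0.659571 + 0.34·1.582971 = 1.197781
x=1.020000, w=1.197781: f=2.874675 → w ← 1.197781 + 0.34·2.874675 = 2.175171
w(1.36) ≈ 2.1752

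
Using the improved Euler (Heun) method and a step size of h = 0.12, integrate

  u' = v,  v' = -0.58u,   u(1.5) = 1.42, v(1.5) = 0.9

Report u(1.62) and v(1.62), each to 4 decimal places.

Heun on (u,v): k1 = f(s_n, state_n); k2 = f(s_n + h, state_n + h·k1); state_{n+1} = state_n + (h/2)·(k1 + k2).
1.500000: (1.420000, 0.900000)
  k1 = (0.900000, -0.823600)
  predictor → (1.528000, 0.801168)
  k2 = (0.801168, -0.886240)
  → (1.522070, 0.797410)
(u(1.62), v(1.62)) ≈ (1.5221, 0.7974)

1.5221, 0.7974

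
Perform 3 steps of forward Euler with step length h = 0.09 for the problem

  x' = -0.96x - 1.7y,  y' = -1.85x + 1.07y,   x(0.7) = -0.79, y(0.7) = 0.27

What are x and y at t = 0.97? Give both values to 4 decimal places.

Euler on (x,y): x_{n+1} = x_n + h·x', y_{n+1} = y_n + h·y'.
0.700000: (-0.790000, 0.270000); f=(0.299400, 1.750400) → (-0.763054, 0.427536)
0.790000: (-0.763054, 0.427536); f=(0.005721, 1.869113) → (-0.762539, 0.595756)
0.880000: (-0.762539, 0.595756); f=(-0.280748, 2.048157) → (-0.787806, 0.780090)
(x(0.97), y(0.97)) ≈ (-0.7878, 0.7801)

-0.7878, 0.7801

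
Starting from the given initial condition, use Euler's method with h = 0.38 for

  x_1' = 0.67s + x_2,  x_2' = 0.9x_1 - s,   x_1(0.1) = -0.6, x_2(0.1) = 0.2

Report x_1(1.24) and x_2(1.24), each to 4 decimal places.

-0.3243, -0.8572

Euler on (x_1,x_2): x_1_{n+1} = x_1_n + h·x_1', x_2_{n+1} = x_2_n + h·x_2'.
0.100000: (-0.600000, 0.200000); f=(0.267000, -0.640000) → (-0.498540, -0.043200)
0.480000: (-0.498540, -0.043200); f=(0.278400, -0.928686) → (-0.392748, -0.396101)
0.860000: (-0.392748, -0.396101); f=(0.180099, -1.213473) → (-0.324310, -0.857220)
(x_1(1.24), x_2(1.24)) ≈ (-0.3243, -0.8572)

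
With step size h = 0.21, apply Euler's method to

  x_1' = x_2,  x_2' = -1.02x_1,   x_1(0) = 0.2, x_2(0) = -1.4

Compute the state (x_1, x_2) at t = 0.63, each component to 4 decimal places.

-0.6958, -1.3377

Euler on (x_1,x_2): x_1_{n+1} = x_1_n + h·x_1', x_2_{n+1} = x_2_n + h·x_2'.
0.000000: (0.200000, -1.400000); f=(-1.400000, -0.204000) → (-0.094000, -1.442840)
0.210000: (-0.094000, -1.442840); f=(-1.442840, 0.095880) → (-0.396996, -1.422705)
0.420000: (-0.396996, -1.422705); f=(-1.422705, 0.404936) → (-0.695764, -1.337669)
(x_1(0.63), x_2(0.63)) ≈ (-0.6958, -1.3377)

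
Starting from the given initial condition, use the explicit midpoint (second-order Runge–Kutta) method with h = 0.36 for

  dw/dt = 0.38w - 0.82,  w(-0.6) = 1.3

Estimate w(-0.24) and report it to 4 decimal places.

1.1746

Midpoint: k1 = f(t_n, w_n); k2 = f(t_n + h/2, w_n + (h/2)·k1); w_{n+1} = w_n + h·k2.
t=-0.600000, w=1.300000:
  k1 = f(-0.600000, 1.300000) = -0.326000
  k2 = f(-0.420000, 1.241320) = -0.348298
  w ← 1.300000 + 0.36·(-0.348298) = 1.174613
w(-0.24) ≈ 1.1746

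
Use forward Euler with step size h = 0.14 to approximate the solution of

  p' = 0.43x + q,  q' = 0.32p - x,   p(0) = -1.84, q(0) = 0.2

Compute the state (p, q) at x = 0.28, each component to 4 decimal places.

Euler on (p,q): p_{n+1} = p_n + h·p', q_{n+1} = q_n + h·q'.
0.000000: (-1.840000, 0.200000); f=(0.200000, -0.588800) → (-1.812000, 0.117568)
0.140000: (-1.812000, 0.117568); f=(0.177768, -0.719840) → (-1.787112, 0.016790)
(p(0.28), q(0.28)) ≈ (-1.7871, 0.0168)

-1.7871, 0.0168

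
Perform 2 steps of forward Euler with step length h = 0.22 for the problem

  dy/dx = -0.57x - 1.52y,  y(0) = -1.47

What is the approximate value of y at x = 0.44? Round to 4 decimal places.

Euler: y_{n+1} = y_n + h·f(x_n, y_n).
x=0.000000, y=-1.470000: f=2.234400 → y ← -1.470000 + 0.22·2.234400 = -0.978432
x=0.220000, y=-0.978432: f=1.361817 → y ← -0.978432 + 0.22·1.361817 = -0.678832
y(0.44) ≈ -0.6788

-0.6788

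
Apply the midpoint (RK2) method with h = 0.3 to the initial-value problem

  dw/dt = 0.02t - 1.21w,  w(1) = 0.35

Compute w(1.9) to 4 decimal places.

Midpoint: k1 = f(t_n, w_n); k2 = f(t_n + h/2, w_n + (h/2)·k1); w_{n+1} = w_n + h·k2.
t=1.000000, w=0.350000:
  k1 = f(1.000000, 0.350000) = -0.403500
  k2 = f(1.150000, 0.289475) = -0.327265
  w ← 0.350000 + 0.3·(-0.327265) = 0.251821
t=1.300000, w=0.251821:
  k1 = f(1.300000, 0.251821) = -0.278703
  k2 = f(1.450000, 0.210015) = -0.225118
  w ← 0.251821 + 0.3·(-0.225118) = 0.184285
t=1.600000, w=0.184285:
  k1 = f(1.600000, 0.184285) = -0.190985
  k2 = f(1.750000, 0.155637) = -0.153321
  w ← 0.184285 + 0.3·(-0.153321) = 0.138289
w(1.9) ≈ 0.1383

0.1383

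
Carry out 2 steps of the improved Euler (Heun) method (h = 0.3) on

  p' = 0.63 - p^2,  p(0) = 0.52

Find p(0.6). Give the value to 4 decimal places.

0.6718

Heun: k1 = f(x_n, p_n); k2 = f(x_n + h, p_n + h·k1); p_{n+1} = p_n + (h/2)·(k1 + k2).
x=0.000000, p=0.520000:
  k1 = f(0.000000, 0.520000) = 0.359600
  k2 = f(0.300000, 0.627880) = 0.235767
  p ← 0.520000 + (0.3/2)·(0.359600 + 0.235767) = 0.609305
x=0.300000, p=0.609305:
  k1 = f(0.300000, 0.609305) = 0.258747
  k2 = f(0.600000, 0.686929) = 0.158128
  p ← 0.609305 + (0.3/2)·(0.258747 + 0.158128) = 0.671836
p(0.6) ≈ 0.6718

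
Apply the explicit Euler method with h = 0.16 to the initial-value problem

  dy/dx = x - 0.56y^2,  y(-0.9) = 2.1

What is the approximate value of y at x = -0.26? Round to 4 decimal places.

Euler: y_{n+1} = y_n + h·f(x_n, y_n).
x=-0.900000, y=2.100000: f=-3.369600 → y ← 2.100000 + 0.16·(-3.369600) = 1.560864
x=-0.740000, y=1.560864: f=-2.104326 → y ← 1.560864 + 0.16·(-2.104326) = 1.224172
x=-0.580000, y=1.224172: f=-1.419214 → y ← 1.224172 + 0.16·(-1.419214) = 0.997098
x=-0.420000, y=0.997098: f=-0.976754 → y ← 0.997098 + 0.16·(-0.976754) = 0.840817
y(-0.26) ≈ 0.8408

0.8408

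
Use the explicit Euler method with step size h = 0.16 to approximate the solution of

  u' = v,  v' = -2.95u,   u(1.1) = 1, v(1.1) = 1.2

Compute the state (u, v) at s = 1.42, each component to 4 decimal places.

1.3085, 0.1654

Euler on (u,v): u_{n+1} = u_n + h·u', v_{n+1} = v_n + h·v'.
1.100000: (1.000000, 1.200000); f=(1.200000, -2.950000) → (1.192000, 0.728000)
1.260000: (1.192000, 0.728000); f=(0.728000, -3.516400) → (1.308480, 0.165376)
(u(1.42), v(1.42)) ≈ (1.3085, 0.1654)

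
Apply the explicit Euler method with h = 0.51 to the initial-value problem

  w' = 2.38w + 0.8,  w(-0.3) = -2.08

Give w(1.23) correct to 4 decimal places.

Euler: w_{n+1} = w_n + h·f(t_n, w_n).
t=-0.300000, w=-2.080000: f=-4.150400 → w ← -2.080000 + 0.51·(-4.150400) = -4.196704
t=0.210000, w=-4.196704: f=-9.188156 → w ← -4.196704 + 0.51·(-9.188156) = -8.882663
t=0.720000, w=-8.882663: f=-20.340739 → w ← -8.882663 + 0.51·(-20.340739) = -19.256440
w(1.23) ≈ -19.2564

-19.2564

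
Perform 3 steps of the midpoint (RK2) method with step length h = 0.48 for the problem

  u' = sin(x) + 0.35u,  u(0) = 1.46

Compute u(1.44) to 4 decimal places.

Midpoint: k1 = f(x_n, u_n); k2 = f(x_n + h/2, u_n + (h/2)·k1); u_{n+1} = u_n + h·k2.
x=0.000000, u=1.460000:
  k1 = f(0.000000, 1.460000) = 0.511000
  k2 = f(0.240000, 1.582640) = 0.791627
  u ← 1.460000 + 0.48·0.791627 = 1.839981
x=0.480000, u=1.839981:
  k1 = f(0.480000, 1.839981) = 1.105772
  k2 = f(0.720000, 2.105366) = 1.396263
  u ← 1.839981 + 0.48·1.396263 = 2.510187
x=0.960000, u=2.510187:
  k1 = f(0.960000, 2.510187) = 1.697757
  k2 = f(1.200000, 2.917649) = 1.953216
  u ← 2.510187 + 0.48·1.953216 = 3.447731
u(1.44) ≈ 3.4477

3.4477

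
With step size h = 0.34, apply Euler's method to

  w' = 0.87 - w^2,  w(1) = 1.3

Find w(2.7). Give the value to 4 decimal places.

0.9341

Euler: w_{n+1} = w_n + h·f(t_n, w_n).
t=1.000000, w=1.300000: f=-0.820000 → w ← 1.300000 + 0.34·(-0.820000) = 1.021200
t=1.340000, w=1.021200: f=-0.172849 → w ← 1.021200 + 0.34·(-0.172849) = 0.962431
t=1.680000, w=0.962431: f=-0.056274 → w ← 0.962431 + 0.34·(-0.056274) = 0.943298
t=2.020000, w=0.943298: f=-0.019811 → w ← 0.943298 + 0.34·(-0.019811) = 0.936562
t=2.360000, w=0.936562: f=-0.007149 → w ← 0.936562 + 0.34·(-0.007149) = 0.934132
w(2.7) ≈ 0.9341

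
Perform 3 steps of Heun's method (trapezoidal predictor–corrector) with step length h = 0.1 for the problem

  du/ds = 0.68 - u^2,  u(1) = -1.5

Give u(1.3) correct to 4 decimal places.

Heun: k1 = f(s_n, u_n); k2 = f(s_n + h, u_n + h·k1); u_{n+1} = u_n + (h/2)·(k1 + k2).
s=1.000000, u=-1.500000:
  k1 = f(1.000000, -1.500000) = -1.570000
  k2 = f(1.100000, -1.657000) = -2.065649
  u ← -1.500000 + (0.1/2)·(-1.570000 + (-2.065649)) = -1.681782
s=1.100000, u=-1.681782:
  k1 = f(1.100000, -1.681782) = -2.148392
  k2 = f(1.200000, -1.896622) = -2.917174
  u ← -1.681782 + (0.1/2)·(-2.148392 + (-2.917174)) = -1.935061
s=1.200000, u=-1.935061:
  k1 = f(1.200000, -1.935061) = -3.064460
  k2 = f(1.300000, -2.241507) = -4.344353
  u ← -1.935061 + (0.1/2)·(-3.064460 + (-4.344353)) = -2.305501
u(1.3) ≈ -2.3055

-2.3055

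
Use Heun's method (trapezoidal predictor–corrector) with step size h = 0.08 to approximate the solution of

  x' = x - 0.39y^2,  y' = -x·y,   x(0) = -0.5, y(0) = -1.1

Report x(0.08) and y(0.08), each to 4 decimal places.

-0.5824, -1.1484

Heun on (x,y): k1 = f(t_n, state_n); k2 = f(t_n + h, state_n + h·k1); state_{n+1} = state_n + (h/2)·(k1 + k2).
0.000000: (-0.500000, -1.100000)
  k1 = (-0.971900, -0.550000)
  predictor → (-0.577752, -1.144000)
  k2 = (-1.088159, -0.660948)
  → (-0.582402, -1.148438)
(x(0.08), y(0.08)) ≈ (-0.5824, -1.1484)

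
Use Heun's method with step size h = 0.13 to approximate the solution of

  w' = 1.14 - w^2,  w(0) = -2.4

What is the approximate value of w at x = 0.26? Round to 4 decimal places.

-4.9943

Heun: k1 = f(x_n, w_n); k2 = f(x_n + h, w_n + h·k1); w_{n+1} = w_n + (h/2)·(k1 + k2).
x=0.000000, w=-2.400000:
  k1 = f(0.000000, -2.400000) = -4.620000
  k2 = f(0.130000, -3.000600) = -7.863600
  w ← -2.400000 + (0.13/2)·(-4.620000 + (-7.863600)) = -3.211434
x=0.130000, w=-3.211434:
  k1 = f(0.130000, -3.211434) = -9.173308
  k2 = f(0.260000, -4.403964) = -18.254900
  w ← -3.211434 + (0.13/2)·(-9.173308 + (-18.254900)) = -4.994268
w(0.26) ≈ -4.9943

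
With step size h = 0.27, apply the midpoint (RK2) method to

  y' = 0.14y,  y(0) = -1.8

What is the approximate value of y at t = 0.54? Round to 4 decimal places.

Midpoint: k1 = f(t_n, y_n); k2 = f(t_n + h/2, y_n + (h/2)·k1); y_{n+1} = y_n + h·k2.
t=0.000000, y=-1.800000:
  k1 = f(0.000000, -1.800000) = -0.252000
  k2 = f(0.135000, -1.834020) = -0.256763
  y ← -1.800000 + 0.27·(-0.256763) = -1.869326
t=0.270000, y=-1.869326:
  k1 = f(0.270000, -1.869326) = -0.261706
  k2 = f(0.405000, -1.904656) = -0.266652
  y ← -1.869326 + 0.27·(-0.266652) = -1.941322
y(0.54) ≈ -1.9413

-1.9413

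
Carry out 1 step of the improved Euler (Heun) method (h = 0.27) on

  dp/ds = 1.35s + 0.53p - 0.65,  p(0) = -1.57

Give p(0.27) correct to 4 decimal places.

-1.9496

Heun: k1 = f(s_n, p_n); k2 = f(s_n + h, p_n + h·k1); p_{n+1} = p_n + (h/2)·(k1 + k2).
s=0.000000, p=-1.570000:
  k1 = f(0.000000, -1.570000) = -1.482100
  k2 = f(0.270000, -1.970167) = -1.329689
  p ← -1.570000 + (0.27/2)·(-1.482100 + (-1.329689)) = -1.949591
p(0.27) ≈ -1.9496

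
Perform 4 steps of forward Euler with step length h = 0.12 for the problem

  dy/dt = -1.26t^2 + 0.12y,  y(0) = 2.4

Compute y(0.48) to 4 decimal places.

2.5106

Euler: y_{n+1} = y_n + h·f(t_n, y_n).
t=0.000000, y=2.400000: f=0.288000 → y ← 2.400000 + 0.12·0.288000 = 2.434560
t=0.120000, y=2.434560: f=0.274003 → y ← 2.434560 + 0.12·0.274003 = 2.467440
t=0.240000, y=2.467440: f=0.223517 → y ← 2.467440 + 0.12·0.223517 = 2.494262
t=0.360000, y=2.494262: f=0.136015 → y ← 2.494262 + 0.12·0.136015 = 2.510584
y(0.48) ≈ 2.5106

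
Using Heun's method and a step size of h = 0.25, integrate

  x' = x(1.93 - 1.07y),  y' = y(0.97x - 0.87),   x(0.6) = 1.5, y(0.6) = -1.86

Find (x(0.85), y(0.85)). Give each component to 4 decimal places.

Heun on (x,y): k1 = f(t_n, state_n); k2 = f(t_n + h, state_n + h·k1); state_{n+1} = state_n + (h/2)·(k1 + k2).
0.600000: (1.500000, -1.860000)
  k1 = (5.880300, -1.088100)
  predictor → (2.970075, -2.132025)
  k2 = (12.507778, -4.287444)
  → (3.798510, -2.531943)
(x(0.85), y(0.85)) ≈ (3.7985, -2.5319)

3.7985, -2.5319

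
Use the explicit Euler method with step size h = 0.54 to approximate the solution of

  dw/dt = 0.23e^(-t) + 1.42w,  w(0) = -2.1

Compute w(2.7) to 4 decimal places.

-34.3552

Euler: w_{n+1} = w_n + h·f(t_n, w_n).
t=0.000000, w=-2.100000: f=-2.752000 → w ← -2.100000 + 0.54·(-2.752000) = -3.586080
t=0.540000, w=-3.586080: f=-4.958202 → w ← -3.586080 + 0.54·(-4.958202) = -6.263509
t=1.080000, w=-6.263509: f=-8.816076 → w ← -6.263509 + 0.54·(-8.816076) = -11.024190
t=1.620000, w=-11.024190: f=-15.608833 → w ← -11.024190 + 0.54·(-15.608833) = -19.452959
t=2.160000, w=-19.452959: f=-27.596677 → w ← -19.452959 + 0.54·(-27.596677) = -34.355165
w(2.7) ≈ -34.3552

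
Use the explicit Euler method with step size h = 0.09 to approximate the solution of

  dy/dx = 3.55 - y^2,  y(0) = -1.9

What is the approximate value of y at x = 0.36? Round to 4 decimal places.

-1.9355

Euler: y_{n+1} = y_n + h·f(x_n, y_n).
x=0.000000, y=-1.900000: f=-0.060000 → y ← -1.900000 + 0.09·(-0.060000) = -1.905400
x=0.090000, y=-1.905400: f=-0.080549 → y ← -1.905400 + 0.09·(-0.080549) = -1.912649
x=0.180000, y=-1.912649: f=-0.108228 → y ← -1.912649 + 0.09·(-0.108228) = -1.922390
x=0.270000, y=-1.922390: f=-0.145583 → y ← -1.922390 + 0.09·(-0.145583) = -1.935492
y(0.36) ≈ -1.9355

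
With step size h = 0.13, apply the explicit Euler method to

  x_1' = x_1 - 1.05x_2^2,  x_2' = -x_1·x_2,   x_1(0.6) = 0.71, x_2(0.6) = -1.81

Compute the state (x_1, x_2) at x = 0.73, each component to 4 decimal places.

0.3551, -1.6429

Euler on (x_1,x_2): x_1_{n+1} = x_1_n + h·x_1', x_2_{n+1} = x_2_n + h·x_2'.
0.600000: (0.710000, -1.810000); f=(-2.729905, 1.285100) → (0.355112, -1.642937)
(x_1(0.73), x_2(0.73)) ≈ (0.3551, -1.6429)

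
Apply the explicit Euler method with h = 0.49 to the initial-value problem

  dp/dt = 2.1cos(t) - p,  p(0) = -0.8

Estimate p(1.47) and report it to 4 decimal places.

Euler: p_{n+1} = p_n + h·f(t_n, p_n).
t=0.000000, p=-0.800000: f=2.900000 → p ← -0.800000 + 0.49·2.900000 = 0.621000
t=0.490000, p=0.621000: f=1.231899 → p ← 0.621000 + 0.49·1.231899 = 1.224631
t=0.980000, p=1.224631: f=-0.054883 → p ← 1.224631 + 0.49·(-0.054883) = 1.197738
p(1.47) ≈ 1.1977

1.1977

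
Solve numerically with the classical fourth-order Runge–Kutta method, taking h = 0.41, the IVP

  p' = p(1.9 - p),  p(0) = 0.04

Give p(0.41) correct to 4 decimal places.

0.0850

RK4: k1 = f(t_n, p_n); k2 = f(t_n + h/2, p_n + (h/2)·k1); k3 = f(t_n + h/2, p_n + (h/2)·k2); k4 = f(t_n + h, p_n + h·k3); p_{n+1} = p_n + (h/6)·(k1 + 2k2 + 2k3 + k4).
t=0.000000, p=0.040000:
  k1 = f(0.000000, 0.040000) = 0.074400
  k2 = f(0.205000, 0.055252) = 0.101926
  k3 = f(0.205000, 0.060895) = 0.111992
  k4 = f(0.410000, 0.085917) = 0.155860
  p ← 0.040000 + (0.41/6)·(k1 + 2k2 + 2k3 + k4) = 0.084970
p(0.41) ≈ 0.0850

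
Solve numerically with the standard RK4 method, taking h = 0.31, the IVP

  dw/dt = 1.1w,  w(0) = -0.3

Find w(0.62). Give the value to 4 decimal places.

-0.5933

RK4: k1 = f(t_n, w_n); k2 = f(t_n + h/2, w_n + (h/2)·k1); k3 = f(t_n + h/2, w_n + (h/2)·k2); k4 = f(t_n + h, w_n + h·k3); w_{n+1} = w_n + (h/6)·(k1 + 2k2 + 2k3 + k4).
t=0.000000, w=-0.300000:
  k1 = f(0.000000, -0.300000) = -0.330000
  k2 = f(0.155000, -0.351150) = -0.386265
  k3 = f(0.155000, -0.359871) = -0.395858
  k4 = f(0.310000, -0.422716) = -0.464988
  w ← -0.300000 + (0.31/6)·(k1 + 2k2 + 2k3 + k4) = -0.421894
t=0.310000, w=-0.421894:
  k1 = f(0.310000, -0.421894) = -0.464083
  k2 = f(0.465000, -0.493827) = -0.543209
  k3 = f(0.465000, -0.506091) = -0.556700
  k4 = f(0.620000, -0.594471) = -0.653918
  w ← -0.421894 + (0.31/6)·(k1 + 2k2 + 2k3 + k4) = -0.593314
w(0.62) ≈ -0.5933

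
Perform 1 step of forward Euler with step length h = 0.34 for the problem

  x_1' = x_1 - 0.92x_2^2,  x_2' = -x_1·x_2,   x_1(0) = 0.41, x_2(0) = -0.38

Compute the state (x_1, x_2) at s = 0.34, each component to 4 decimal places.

0.5042, -0.3270

Euler on (x_1,x_2): x_1_{n+1} = x_1_n + h·x_1', x_2_{n+1} = x_2_n + h·x_2'.
0.000000: (0.410000, -0.380000); f=(0.277152, 0.155800) → (0.504232, -0.327028)
(x_1(0.34), x_2(0.34)) ≈ (0.5042, -0.3270)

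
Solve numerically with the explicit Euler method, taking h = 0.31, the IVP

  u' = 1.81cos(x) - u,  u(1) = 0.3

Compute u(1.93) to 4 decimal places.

Euler: u_{n+1} = u_n + h·f(x_n, u_n).
x=1.000000, u=0.300000: f=0.677947 → u ← 0.300000 + 0.31·0.677947 = 0.510164
x=1.310000, u=0.510164: f=-0.043455 → u ← 0.510164 + 0.31·(-0.043455) = 0.496693
x=1.620000, u=0.496693: f=-0.585715 → u ← 0.496693 + 0.31·(-0.585715) = 0.315121
u(1.93) ≈ 0.3151

0.3151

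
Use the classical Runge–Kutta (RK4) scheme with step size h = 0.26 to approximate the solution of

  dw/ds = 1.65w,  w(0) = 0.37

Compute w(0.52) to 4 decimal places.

RK4: k1 = f(s_n, w_n); k2 = f(s_n + h/2, w_n + (h/2)·k1); k3 = f(s_n + h/2, w_n + (h/2)·k2); k4 = f(s_n + h, w_n + h·k3); w_{n+1} = w_n + (h/6)·(k1 + 2k2 + 2k3 + k4).
s=0.000000, w=0.370000:
  k1 = f(0.000000, 0.370000) = 0.610500
  k2 = f(0.130000, 0.449365) = 0.741452
  k3 = f(0.130000, 0.466389) = 0.769542
  k4 = f(0.260000, 0.570081) = 0.940633
  w ← 0.370000 + (0.26/6)·(k1 + 2k2 + 2k3 + k4) = 0.568169
s=0.260000, w=0.568169:
  k1 = f(0.260000, 0.568169) = 0.937478
  k2 = f(0.390000, 0.690041) = 1.138567
  k3 = f(0.390000, 0.716182) = 1.181701
  k4 = f(0.520000, 0.875411) = 1.444428
  w ← 0.568169 + (0.26/6)·(k1 + 2k2 + 2k3 + k4) = 0.872474
w(0.52) ≈ 0.8725

0.8725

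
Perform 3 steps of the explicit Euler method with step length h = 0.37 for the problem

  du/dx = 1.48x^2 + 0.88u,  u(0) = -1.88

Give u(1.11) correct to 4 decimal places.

Euler: u_{n+1} = u_n + h·f(x_n, u_n).
x=0.000000, u=-1.880000: f=-1.654400 → u ← -1.880000 + 0.37·(-1.654400) = -2.492128
x=0.370000, u=-2.492128: f=-1.990461 → u ← -2.492128 + 0.37·(-1.990461) = -3.228598
x=0.740000, u=-3.228598: f=-2.030719 → u ← -3.228598 + 0.37·(-2.030719) = -3.979964
u(1.11) ≈ -3.9800

-3.9800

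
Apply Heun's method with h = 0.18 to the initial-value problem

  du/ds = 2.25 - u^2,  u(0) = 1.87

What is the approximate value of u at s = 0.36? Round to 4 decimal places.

1.6285

Heun: k1 = f(s_n, u_n); k2 = f(s_n + h, u_n + h·k1); u_{n+1} = u_n + (h/2)·(k1 + k2).
s=0.000000, u=1.870000:
  k1 = f(0.000000, 1.870000) = -1.246900
  k2 = f(0.180000, 1.645558) = -0.457861
  u ← 1.870000 + (0.18/2)·(-1.246900 + (-0.457861)) = 1.716571
s=0.180000, u=1.716571:
  k1 = f(0.180000, 1.716571) = -0.696618
  k2 = f(0.360000, 1.591180) = -0.281855
  u ← 1.716571 + (0.18/2)·(-0.696618 + (-0.281855)) = 1.628509
u(0.36) ≈ 1.6285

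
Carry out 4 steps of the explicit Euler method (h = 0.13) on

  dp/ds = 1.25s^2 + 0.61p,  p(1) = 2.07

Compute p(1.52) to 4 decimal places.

Euler: p_{n+1} = p_n + h·f(s_n, p_n).
s=1.000000, p=2.070000: f=2.512700 → p ← 2.070000 + 0.13·2.512700 = 2.396651
s=1.130000, p=2.396651: f=3.058082 → p ← 2.396651 + 0.13·3.058082 = 2.794202
s=1.260000, p=2.794202: f=3.688963 → p ← 2.794202 + 0.13·3.688963 = 3.273767
s=1.390000, p=3.273767: f=4.412123 → p ← 3.273767 + 0.13·4.412123 = 3.847343
p(1.52) ≈ 3.8473

3.8473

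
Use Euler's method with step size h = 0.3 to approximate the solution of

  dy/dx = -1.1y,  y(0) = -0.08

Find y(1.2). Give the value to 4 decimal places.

Euler: y_{n+1} = y_n + h·f(x_n, y_n).
x=0.000000, y=-0.080000: f=0.088000 → y ← -0.080000 + 0.3·0.088000 = -0.053600
x=0.300000, y=-0.053600: f=0.058960 → y ← -0.053600 + 0.3·0.058960 = -0.035912
x=0.600000, y=-0.035912: f=0.039503 → y ← -0.035912 + 0.3·0.039503 = -0.024061
x=0.900000, y=-0.024061: f=0.026467 → y ← -0.024061 + 0.3·0.026467 = -0.016121
y(1.2) ≈ -0.0161

-0.0161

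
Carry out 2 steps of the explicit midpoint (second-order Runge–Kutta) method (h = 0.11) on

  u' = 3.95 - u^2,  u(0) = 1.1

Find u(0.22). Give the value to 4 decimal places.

1.5568

Midpoint: k1 = f(s_n, u_n); k2 = f(s_n + h/2, u_n + (h/2)·k1); u_{n+1} = u_n + h·k2.
s=0.000000, u=1.100000:
  k1 = f(0.000000, 1.100000) = 2.740000
  k2 = f(0.055000, 1.250700) = 2.385750
  u ← 1.100000 + 0.11·2.385750 = 1.362432
s=0.110000, u=1.362432:
  k1 = f(0.110000, 1.362432) = 2.093778
  k2 = f(0.165000, 1.477590) = 1.766727
  u ← 1.362432 + 0.11·1.766727 = 1.556772
u(0.22) ≈ 1.5568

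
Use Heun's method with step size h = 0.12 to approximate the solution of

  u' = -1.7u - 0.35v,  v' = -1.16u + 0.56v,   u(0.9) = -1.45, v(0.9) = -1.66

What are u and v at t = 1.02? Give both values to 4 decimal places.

Heun on (u,v): k1 = f(t_n, state_n); k2 = f(t_n + h, state_n + h·k1); state_{n+1} = state_n + (h/2)·(k1 + k2).
0.900000: (-1.450000, -1.660000)
  k1 = (3.046000, 0.752400)
  predictor → (-1.084480, -1.569712)
  k2 = (2.393015, 0.378958)
  → (-1.123659, -1.592119)
(u(1.02), v(1.02)) ≈ (-1.1237, -1.5921)

-1.1237, -1.5921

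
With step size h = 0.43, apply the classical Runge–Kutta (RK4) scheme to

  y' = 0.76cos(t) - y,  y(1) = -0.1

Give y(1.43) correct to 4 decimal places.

0.0228

RK4: k1 = f(t_n, y_n); k2 = f(t_n + h/2, y_n + (h/2)·k1); k3 = f(t_n + h/2, y_n + (h/2)·k2); k4 = f(t_n + h, y_n + h·k3); y_{n+1} = y_n + (h/6)·(k1 + 2k2 + 2k3 + k4).
t=1.000000, y=-0.100000:
  k1 = f(1.000000, -0.100000) = 0.510630
  k2 = f(1.215000, 0.009785) = 0.254951
  k3 = f(1.215000, -0.045186) = 0.309922
  k4 = f(1.430000, 0.033266) = 0.073386
  y ← -0.100000 + (0.43/6)·(k1 + 2k2 + 2k3 + k4) = 0.022819
y(1.43) ≈ 0.0228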